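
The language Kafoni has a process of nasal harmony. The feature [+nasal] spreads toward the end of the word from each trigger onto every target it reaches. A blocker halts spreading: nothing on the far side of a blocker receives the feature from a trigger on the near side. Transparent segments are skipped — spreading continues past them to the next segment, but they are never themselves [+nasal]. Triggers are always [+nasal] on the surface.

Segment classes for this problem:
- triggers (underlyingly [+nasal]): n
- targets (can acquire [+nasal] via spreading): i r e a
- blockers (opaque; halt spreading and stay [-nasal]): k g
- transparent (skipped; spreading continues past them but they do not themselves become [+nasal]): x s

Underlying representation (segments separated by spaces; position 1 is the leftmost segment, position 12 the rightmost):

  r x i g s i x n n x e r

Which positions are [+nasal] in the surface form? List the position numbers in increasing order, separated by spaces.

8 9 11 12

From /n/ at 8 rightward: 9 /n/ is itself a trigger — this domain ends here.
From /n/ at 9 rightward: 10 /x/ transparent; 11 /e/ → [+nasal]; 12 /r/ → [+nasal]; word edge.
Targets with no active source: positions 1 3 6 stay [-nasal].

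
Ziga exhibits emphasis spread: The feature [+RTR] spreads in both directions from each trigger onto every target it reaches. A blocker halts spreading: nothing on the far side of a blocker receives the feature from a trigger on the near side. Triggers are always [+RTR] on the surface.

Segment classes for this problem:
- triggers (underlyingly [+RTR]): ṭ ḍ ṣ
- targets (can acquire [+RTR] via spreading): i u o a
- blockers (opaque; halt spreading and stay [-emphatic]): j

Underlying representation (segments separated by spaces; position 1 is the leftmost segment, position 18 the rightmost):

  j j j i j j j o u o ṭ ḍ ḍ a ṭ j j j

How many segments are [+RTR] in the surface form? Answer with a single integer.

From /ṭ/ at 11 rightward: 12 /ḍ/ is itself a trigger — this domain ends here.
From /ṭ/ at 11 leftward: 10 /o/ → [+RTR]; 9 /u/ → [+RTR]; 8 /o/ → [+RTR]; 7 /j/ blocks.
From /ḍ/ at 12 rightward: 13 /ḍ/ is itself a trigger — this domain ends here.
From /ḍ/ at 12 leftward: 11 /ṭ/ is itself a trigger — this domain ends here.
From /ḍ/ at 13 rightward: 14 /a/ → [+RTR]; 15 /ṭ/ is itself a trigger — this domain ends here.
From /ḍ/ at 13 leftward: 12 /ḍ/ is itself a trigger — this domain ends here.
From /ṭ/ at 15 rightward: 16 /j/ blocks.
From /ṭ/ at 15 leftward: 14 /a/ → [+RTR]; 13 /ḍ/ is itself a trigger — this domain ends here.
Target with no active source: position 4 stays [-emphatic].
[+RTR] positions on the surface: 8 9 10 11 12 13 14 15.

8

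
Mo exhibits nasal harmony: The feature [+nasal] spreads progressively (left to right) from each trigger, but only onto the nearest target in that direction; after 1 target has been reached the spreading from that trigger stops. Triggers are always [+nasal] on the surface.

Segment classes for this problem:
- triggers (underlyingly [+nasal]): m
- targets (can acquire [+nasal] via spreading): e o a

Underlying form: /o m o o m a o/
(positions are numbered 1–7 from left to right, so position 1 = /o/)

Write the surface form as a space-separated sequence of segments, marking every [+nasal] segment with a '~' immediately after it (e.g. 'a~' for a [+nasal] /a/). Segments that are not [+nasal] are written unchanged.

From /m/ at 2 rightward: 3 /o/ → [+nasal]; bound reached.
From /m/ at 5 rightward: 6 /a/ → [+nasal]; bound reached.
Targets with no active source: positions 1 4 7 stay [-nasal].
[+nasal] positions on the surface: 2 3 5 6.

o m~ o~ o m~ a~ o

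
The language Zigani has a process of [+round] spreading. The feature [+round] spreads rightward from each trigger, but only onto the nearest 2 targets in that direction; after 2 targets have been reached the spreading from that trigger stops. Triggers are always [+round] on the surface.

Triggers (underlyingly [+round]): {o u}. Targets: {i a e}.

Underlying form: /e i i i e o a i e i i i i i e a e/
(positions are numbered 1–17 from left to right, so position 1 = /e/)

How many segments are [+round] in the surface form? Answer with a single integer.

3

From /o/ at 6 rightward: 7 /a/ → [+round]; 8 /i/ → [+round]; bound reached.
Targets with no active source: positions 1 2 3 4 5 9 10 11 12 13 14 15 16 17 stay [-round].
[+round] positions on the surface: 6 7 8.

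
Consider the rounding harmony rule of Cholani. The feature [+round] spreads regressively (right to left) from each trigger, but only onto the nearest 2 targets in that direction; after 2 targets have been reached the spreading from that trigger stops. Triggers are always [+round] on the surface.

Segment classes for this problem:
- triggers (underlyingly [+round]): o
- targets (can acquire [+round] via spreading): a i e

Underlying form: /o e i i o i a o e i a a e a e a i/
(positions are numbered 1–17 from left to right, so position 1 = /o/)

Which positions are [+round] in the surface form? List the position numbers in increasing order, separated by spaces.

1 3 4 5 6 7 8

From /o/ at 1 leftward: word edge.
From /o/ at 5 leftward: 4 /i/ → [+round]; 3 /i/ → [+round]; bound reached.
From /o/ at 8 leftward: 7 /a/ → [+round]; 6 /i/ → [+round]; bound reached.
Targets with no active source: positions 2 9 10 11 12 13 14 15 16 17 stay [-round].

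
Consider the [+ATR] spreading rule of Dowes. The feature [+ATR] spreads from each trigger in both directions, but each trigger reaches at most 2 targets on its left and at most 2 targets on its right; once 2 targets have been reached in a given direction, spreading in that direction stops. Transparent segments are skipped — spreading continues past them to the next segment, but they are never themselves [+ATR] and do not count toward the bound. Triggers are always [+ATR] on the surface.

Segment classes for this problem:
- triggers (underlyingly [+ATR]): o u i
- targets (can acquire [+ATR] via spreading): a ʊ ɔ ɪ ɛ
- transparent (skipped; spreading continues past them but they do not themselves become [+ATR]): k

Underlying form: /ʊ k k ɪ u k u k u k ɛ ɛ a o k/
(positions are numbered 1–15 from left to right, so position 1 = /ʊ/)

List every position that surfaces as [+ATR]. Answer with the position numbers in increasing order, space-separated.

1 4 5 7 9 11 12 13 14

From /u/ at 5 rightward: 6 /k/ transparent; 7 /u/ is itself a trigger — this domain ends here.
From /u/ at 5 leftward: 4 /ɪ/ → [+ATR]; 3 /k/ transparent; 2 /k/ transparent; 1 /ʊ/ → [+ATR]; bound reached.
From /u/ at 7 rightward: 8 /k/ transparent; 9 /u/ is itself a trigger — this domain ends here.
From /u/ at 7 leftward: 6 /k/ transparent; 5 /u/ is itself a trigger — this domain ends here.
From /u/ at 9 rightward: 10 /k/ transparent; 11 /ɛ/ → [+ATR]; 12 /ɛ/ → [+ATR]; bound reached.
From /u/ at 9 leftward: 8 /k/ transparent; 7 /u/ is itself a trigger — this domain ends here.
From /o/ at 14 rightward: 15 /k/ transparent; word edge.
From /o/ at 14 leftward: 13 /a/ → [+ATR]; 12 /ɛ/ → [+ATR]; bound reached.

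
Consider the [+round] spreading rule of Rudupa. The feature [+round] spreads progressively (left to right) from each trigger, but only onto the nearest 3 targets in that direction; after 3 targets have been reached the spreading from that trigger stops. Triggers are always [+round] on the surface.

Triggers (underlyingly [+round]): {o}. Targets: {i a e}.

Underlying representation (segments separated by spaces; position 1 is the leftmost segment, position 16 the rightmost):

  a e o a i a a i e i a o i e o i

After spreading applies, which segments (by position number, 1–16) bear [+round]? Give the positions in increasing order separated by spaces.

3 4 5 6 12 13 14 15 16

From /o/ at 3 rightward: 4 /a/ → [+round]; 5 /i/ → [+round]; 6 /a/ → [+round]; bound reached.
From /o/ at 12 rightward: 13 /i/ → [+round]; 14 /e/ → [+round]; 15 /o/ is itself a trigger — this domain ends here.
From /o/ at 15 rightward: 16 /i/ → [+round]; word edge.
Targets with no active source: positions 1 2 7 8 9 10 11 stay [-round].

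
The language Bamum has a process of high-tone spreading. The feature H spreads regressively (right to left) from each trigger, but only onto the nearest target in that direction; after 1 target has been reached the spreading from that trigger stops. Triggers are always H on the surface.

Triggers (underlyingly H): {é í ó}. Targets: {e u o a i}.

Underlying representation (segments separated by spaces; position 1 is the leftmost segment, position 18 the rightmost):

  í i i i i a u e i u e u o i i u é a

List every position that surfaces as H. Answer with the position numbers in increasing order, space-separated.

1 16 17

From /í/ at 1 leftward: word edge.
From /é/ at 17 leftward: 16 /u/ → H; bound reached.
Targets with no active source: positions 2 3 4 5 6 7 8 9 10 11 12 13 14 15 18 stay [-high tone].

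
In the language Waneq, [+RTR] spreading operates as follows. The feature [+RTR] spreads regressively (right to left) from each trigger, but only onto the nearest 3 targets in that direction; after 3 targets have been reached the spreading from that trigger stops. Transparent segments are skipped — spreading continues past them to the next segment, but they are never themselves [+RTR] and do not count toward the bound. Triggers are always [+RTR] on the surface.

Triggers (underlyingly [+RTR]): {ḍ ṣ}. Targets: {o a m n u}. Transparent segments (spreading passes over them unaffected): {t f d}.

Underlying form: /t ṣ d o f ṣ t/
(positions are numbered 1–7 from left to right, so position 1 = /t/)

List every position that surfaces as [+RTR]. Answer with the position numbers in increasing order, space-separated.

2 4 6

From /ṣ/ at 2 leftward: 1 /t/ transparent; word edge.
From /ṣ/ at 6 leftward: 5 /f/ transparent; 4 /o/ → [+RTR]; 3 /d/ transparent; 2 /ṣ/ is itself a trigger — this domain ends here.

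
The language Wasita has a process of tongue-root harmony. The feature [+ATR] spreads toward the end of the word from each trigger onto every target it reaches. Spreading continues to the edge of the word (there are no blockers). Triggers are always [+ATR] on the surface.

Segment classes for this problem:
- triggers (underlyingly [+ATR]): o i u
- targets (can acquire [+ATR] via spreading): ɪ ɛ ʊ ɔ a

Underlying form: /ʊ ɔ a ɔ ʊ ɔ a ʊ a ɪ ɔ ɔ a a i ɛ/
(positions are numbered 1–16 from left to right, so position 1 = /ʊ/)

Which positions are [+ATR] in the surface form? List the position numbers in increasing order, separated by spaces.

15 16

From /i/ at 15 rightward: 16 /ɛ/ → [+ATR]; word edge.
Targets with no active source: positions 1 2 3 4 5 6 7 8 9 10 11 12 13 14 stay [-ATR].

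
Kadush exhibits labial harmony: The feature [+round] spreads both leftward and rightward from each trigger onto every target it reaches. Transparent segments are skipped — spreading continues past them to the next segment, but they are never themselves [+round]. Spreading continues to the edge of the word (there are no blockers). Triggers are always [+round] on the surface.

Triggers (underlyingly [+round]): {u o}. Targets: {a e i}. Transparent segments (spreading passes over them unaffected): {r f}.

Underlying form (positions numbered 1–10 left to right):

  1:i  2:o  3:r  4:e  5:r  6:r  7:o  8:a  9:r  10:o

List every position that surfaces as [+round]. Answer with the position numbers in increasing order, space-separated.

From /o/ at 2 rightward: 3 /r/ transparent; 4 /e/ → [+round]; 5 /r/ transparent; 6 /r/ transparent; 7 /o/ is itself a trigger — this domain ends here.
From /o/ at 2 leftward: 1 /i/ → [+round]; word edge.
From /o/ at 7 rightward: 8 /a/ → [+round]; 9 /r/ transparent; 10 /o/ is itself a trigger — this domain ends here.
From /o/ at 7 leftward: 6 /r/ transparent; 5 /r/ transparent; 4 /e/ → [+round]; 3 /r/ transparent; 2 /o/ is itself a trigger — this domain ends here.
From /o/ at 10 rightward: word edge.
From /o/ at 10 leftward: 9 /r/ transparent; 8 /a/ → [+round]; 7 /o/ is itself a trigger — this domain ends here.

1 2 4 7 8 10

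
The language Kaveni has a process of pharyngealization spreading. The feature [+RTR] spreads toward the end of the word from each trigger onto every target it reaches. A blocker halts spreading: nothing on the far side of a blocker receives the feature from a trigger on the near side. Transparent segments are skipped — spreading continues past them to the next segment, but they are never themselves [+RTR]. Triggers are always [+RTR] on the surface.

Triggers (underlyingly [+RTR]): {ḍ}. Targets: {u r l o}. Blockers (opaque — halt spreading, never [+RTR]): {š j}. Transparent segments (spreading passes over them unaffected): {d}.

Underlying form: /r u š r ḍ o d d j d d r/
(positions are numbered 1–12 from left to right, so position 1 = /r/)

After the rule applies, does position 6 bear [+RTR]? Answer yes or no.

From /ḍ/ at 5 rightward: 6 /o/ → [+RTR]; 7 /d/ transparent; 8 /d/ transparent; 9 /j/ blocks.
Targets with no active source: positions 1 2 4 12 stay [-emphatic].
[+RTR] positions on the surface: 5 6.

yes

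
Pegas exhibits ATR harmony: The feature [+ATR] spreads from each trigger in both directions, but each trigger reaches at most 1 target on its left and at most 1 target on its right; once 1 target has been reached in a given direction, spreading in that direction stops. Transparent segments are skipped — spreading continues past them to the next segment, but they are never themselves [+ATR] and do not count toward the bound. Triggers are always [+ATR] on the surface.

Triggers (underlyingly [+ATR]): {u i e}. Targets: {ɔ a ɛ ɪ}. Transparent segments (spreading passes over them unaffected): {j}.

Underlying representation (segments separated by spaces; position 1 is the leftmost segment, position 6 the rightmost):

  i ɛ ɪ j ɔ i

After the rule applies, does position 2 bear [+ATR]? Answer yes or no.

From /i/ at 1 rightward: 2 /ɛ/ → [+ATR]; bound reached.
From /i/ at 1 leftward: word edge.
From /i/ at 6 rightward: word edge.
From /i/ at 6 leftward: 5 /ɔ/ → [+ATR]; bound reached.
Target with no active source: position 3 stays [-ATR].
[+ATR] positions on the surface: 1 2 5 6.

yes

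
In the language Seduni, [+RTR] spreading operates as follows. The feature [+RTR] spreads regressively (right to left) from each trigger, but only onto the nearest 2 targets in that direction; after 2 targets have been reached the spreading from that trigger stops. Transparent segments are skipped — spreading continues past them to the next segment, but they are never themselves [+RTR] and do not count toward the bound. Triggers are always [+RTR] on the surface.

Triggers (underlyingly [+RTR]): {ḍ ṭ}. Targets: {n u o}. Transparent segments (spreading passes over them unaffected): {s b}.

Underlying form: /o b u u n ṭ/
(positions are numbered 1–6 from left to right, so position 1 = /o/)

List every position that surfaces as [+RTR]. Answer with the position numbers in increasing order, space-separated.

4 5 6

From /ṭ/ at 6 leftward: 5 /n/ → [+RTR]; 4 /u/ → [+RTR]; bound reached.
Targets with no active source: positions 1 3 stay [-emphatic].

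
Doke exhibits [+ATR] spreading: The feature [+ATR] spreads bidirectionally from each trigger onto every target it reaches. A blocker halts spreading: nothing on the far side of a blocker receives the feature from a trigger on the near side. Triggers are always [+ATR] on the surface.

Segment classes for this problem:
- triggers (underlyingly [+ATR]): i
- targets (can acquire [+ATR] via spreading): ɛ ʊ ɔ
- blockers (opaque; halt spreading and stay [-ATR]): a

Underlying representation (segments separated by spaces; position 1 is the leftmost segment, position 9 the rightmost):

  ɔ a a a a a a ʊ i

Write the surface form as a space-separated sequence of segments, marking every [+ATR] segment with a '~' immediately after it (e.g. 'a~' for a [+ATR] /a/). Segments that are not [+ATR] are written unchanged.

From /i/ at 9 rightward: word edge.
From /i/ at 9 leftward: 8 /ʊ/ → [+ATR]; 7 /a/ blocks.
Target with no active source: position 1 stays [-ATR].
[+ATR] positions on the surface: 8 9.

ɔ a a a a a a ʊ~ i~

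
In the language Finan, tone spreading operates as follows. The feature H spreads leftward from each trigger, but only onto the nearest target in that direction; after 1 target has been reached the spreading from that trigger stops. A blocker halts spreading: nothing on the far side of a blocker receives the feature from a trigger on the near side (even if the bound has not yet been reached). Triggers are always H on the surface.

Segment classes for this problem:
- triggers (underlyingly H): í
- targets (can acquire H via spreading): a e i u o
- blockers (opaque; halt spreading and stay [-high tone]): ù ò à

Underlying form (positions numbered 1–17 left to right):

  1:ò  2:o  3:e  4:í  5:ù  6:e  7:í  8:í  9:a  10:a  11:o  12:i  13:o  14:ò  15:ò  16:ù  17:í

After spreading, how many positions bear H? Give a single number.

6

From /í/ at 4 leftward: 3 /e/ → H; bound reached.
From /í/ at 7 leftward: 6 /e/ → H; bound reached.
From /í/ at 8 leftward: 7 /í/ is itself a trigger — this domain ends here.
From /í/ at 17 leftward: 16 /ù/ blocks.
Targets with no active source: positions 2 9 10 11 12 13 stay [-high tone].
H positions on the surface: 3 4 6 7 8 17.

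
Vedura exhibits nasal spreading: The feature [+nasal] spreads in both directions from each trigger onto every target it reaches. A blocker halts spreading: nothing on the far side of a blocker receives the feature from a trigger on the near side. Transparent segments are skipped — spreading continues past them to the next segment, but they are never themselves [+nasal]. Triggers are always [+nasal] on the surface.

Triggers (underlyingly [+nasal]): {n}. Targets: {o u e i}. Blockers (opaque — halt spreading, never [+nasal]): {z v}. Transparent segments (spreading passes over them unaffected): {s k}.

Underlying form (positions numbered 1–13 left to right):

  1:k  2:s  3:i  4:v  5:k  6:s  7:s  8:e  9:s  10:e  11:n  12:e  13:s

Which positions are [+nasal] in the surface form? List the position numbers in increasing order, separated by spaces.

From /n/ at 11 rightward: 12 /e/ → [+nasal]; 13 /s/ transparent; word edge.
From /n/ at 11 leftward: 10 /e/ → [+nasal]; 9 /s/ transparent; 8 /e/ → [+nasal]; 7 /s/ transparent; 6 /s/ transparent; 5 /k/ transparent; 4 /v/ blocks.
Target with no active source: position 3 stays [-nasal].

8 10 11 12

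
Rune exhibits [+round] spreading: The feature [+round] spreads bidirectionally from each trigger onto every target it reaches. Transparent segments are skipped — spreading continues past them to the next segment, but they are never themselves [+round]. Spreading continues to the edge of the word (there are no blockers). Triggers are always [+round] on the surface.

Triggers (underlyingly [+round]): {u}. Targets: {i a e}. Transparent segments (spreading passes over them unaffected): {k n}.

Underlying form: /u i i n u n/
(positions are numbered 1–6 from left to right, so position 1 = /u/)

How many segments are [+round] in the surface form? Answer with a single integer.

From /u/ at 1 rightward: 2 /i/ → [+round]; 3 /i/ → [+round]; 4 /n/ transparent; 5 /u/ is itself a trigger — this domain ends here.
From /u/ at 1 leftward: word edge.
From /u/ at 5 rightward: 6 /n/ transparent; word edge.
From /u/ at 5 leftward: 4 /n/ transparent; 3 /i/ → [+round]; 2 /i/ → [+round]; 1 /u/ is itself a trigger — this domain ends here.
[+round] positions on the surface: 1 2 3 5.

4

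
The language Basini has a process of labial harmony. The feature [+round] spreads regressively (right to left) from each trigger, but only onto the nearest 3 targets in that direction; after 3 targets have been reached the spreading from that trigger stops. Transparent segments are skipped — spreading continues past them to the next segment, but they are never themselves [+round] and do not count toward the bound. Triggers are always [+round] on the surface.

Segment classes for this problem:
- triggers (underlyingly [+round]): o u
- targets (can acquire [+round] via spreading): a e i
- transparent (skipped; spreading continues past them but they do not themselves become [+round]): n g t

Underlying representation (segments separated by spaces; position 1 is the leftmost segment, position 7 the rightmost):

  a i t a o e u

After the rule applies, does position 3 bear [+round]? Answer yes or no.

no

From /o/ at 5 leftward: 4 /a/ → [+round]; 3 /t/ transparent; 2 /i/ → [+round]; 1 /a/ → [+round]; bound reached.
From /u/ at 7 leftward: 6 /e/ → [+round]; 5 /o/ is itself a trigger — this domain ends here.
[+round] positions on the surface: 1 2 4 5 6 7.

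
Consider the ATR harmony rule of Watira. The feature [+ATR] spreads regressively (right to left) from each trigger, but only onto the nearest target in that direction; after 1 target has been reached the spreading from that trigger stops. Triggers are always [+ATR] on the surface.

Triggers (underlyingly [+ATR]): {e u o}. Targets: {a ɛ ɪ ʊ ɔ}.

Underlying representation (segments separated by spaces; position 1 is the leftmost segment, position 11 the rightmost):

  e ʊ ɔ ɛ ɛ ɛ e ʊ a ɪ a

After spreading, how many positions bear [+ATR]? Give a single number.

3

From /e/ at 1 leftward: word edge.
From /e/ at 7 leftward: 6 /ɛ/ → [+ATR]; bound reached.
Targets with no active source: positions 2 3 4 5 8 9 10 11 stay [-ATR].
[+ATR] positions on the surface: 1 6 7.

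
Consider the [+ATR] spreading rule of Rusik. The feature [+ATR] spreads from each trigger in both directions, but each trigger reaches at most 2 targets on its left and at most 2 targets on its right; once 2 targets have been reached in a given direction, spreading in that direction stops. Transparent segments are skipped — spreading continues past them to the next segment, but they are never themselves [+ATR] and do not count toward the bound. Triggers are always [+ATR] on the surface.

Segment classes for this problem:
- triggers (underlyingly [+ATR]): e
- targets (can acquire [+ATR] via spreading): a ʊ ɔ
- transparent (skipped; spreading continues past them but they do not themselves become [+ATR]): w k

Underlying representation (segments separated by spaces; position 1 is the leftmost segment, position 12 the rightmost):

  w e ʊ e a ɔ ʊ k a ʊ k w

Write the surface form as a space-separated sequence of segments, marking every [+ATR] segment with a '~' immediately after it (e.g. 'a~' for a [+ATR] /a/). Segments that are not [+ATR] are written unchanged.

From /e/ at 2 rightward: 3 /ʊ/ → [+ATR]; 4 /e/ is itself a trigger — this domain ends here.
From /e/ at 2 leftward: 1 /w/ transparent; word edge.
From /e/ at 4 rightward: 5 /a/ → [+ATR]; 6 /ɔ/ → [+ATR]; bound reached.
From /e/ at 4 leftward: 3 /ʊ/ → [+ATR]; 2 /e/ is itself a trigger — this domain ends here.
Targets with no active source: positions 7 9 10 stay [-ATR].
[+ATR] positions on the surface: 2 3 4 5 6.

w e~ ʊ~ e~ a~ ɔ~ ʊ k a ʊ k w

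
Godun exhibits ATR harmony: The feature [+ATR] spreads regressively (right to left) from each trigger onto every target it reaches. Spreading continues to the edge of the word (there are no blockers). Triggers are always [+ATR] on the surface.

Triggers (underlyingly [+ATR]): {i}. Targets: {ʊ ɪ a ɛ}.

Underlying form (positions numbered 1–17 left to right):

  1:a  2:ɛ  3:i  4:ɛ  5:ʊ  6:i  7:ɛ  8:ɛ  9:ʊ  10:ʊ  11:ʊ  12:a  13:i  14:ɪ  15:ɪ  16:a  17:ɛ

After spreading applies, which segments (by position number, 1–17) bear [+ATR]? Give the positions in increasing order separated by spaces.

1 2 3 4 5 6 7 8 9 10 11 12 13

From /i/ at 3 leftward: 2 /ɛ/ → [+ATR]; 1 /a/ → [+ATR]; word edge.
From /i/ at 6 leftward: 5 /ʊ/ → [+ATR]; 4 /ɛ/ → [+ATR]; 3 /i/ is itself a trigger — this domain ends here.
From /i/ at 13 leftward: 12 /a/ → [+ATR]; 11 /ʊ/ → [+ATR]; 10 /ʊ/ → [+ATR]; 9 /ʊ/ → [+ATR]; 8 /ɛ/ → [+ATR]; 7 /ɛ/ → [+ATR]; 6 /i/ is itself a trigger — this domain ends here.
Targets with no active source: positions 14 15 16 17 stay [-ATR].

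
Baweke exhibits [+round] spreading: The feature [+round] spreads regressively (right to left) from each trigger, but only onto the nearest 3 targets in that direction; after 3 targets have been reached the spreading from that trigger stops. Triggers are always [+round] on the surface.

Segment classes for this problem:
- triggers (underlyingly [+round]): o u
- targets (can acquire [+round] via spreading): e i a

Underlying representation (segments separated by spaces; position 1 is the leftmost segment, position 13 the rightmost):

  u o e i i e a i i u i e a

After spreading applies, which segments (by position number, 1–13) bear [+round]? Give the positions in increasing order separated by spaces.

1 2 7 8 9 10

From /u/ at 1 leftward: word edge.
From /o/ at 2 leftward: 1 /u/ is itself a trigger — this domain ends here.
From /u/ at 10 leftward: 9 /i/ → [+round]; 8 /i/ → [+round]; 7 /a/ → [+round]; bound reached.
Targets with no active source: positions 3 4 5 6 11 12 13 stay [-round].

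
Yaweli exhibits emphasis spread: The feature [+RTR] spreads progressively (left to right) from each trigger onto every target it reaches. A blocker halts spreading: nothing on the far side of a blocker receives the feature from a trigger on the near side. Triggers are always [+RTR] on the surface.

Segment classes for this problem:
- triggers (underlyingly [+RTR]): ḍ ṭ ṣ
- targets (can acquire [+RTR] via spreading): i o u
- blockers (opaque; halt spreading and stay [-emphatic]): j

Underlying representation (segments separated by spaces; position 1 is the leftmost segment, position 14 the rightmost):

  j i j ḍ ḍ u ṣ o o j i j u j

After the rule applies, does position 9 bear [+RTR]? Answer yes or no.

yes

From /ḍ/ at 4 rightward: 5 /ḍ/ is itself a trigger — this domain ends here.
From /ḍ/ at 5 rightward: 6 /u/ → [+RTR]; 7 /ṣ/ is itself a trigger — this domain ends here.
From /ṣ/ at 7 rightward: 8 /o/ → [+RTR]; 9 /o/ → [+RTR]; 10 /j/ blocks.
Targets with no active source: positions 2 11 13 stay [-emphatic].
[+RTR] positions on the surface: 4 5 6 7 8 9.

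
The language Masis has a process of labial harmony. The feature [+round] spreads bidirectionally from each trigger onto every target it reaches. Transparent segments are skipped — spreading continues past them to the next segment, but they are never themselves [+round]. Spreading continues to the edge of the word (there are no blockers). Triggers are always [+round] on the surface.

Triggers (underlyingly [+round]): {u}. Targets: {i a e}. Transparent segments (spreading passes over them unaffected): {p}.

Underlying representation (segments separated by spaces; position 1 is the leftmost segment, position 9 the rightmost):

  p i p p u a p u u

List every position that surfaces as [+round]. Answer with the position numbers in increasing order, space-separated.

From /u/ at 5 rightward: 6 /a/ → [+round]; 7 /p/ transparent; 8 /u/ is itself a trigger — this domain ends here.
From /u/ at 5 leftward: 4 /p/ transparent; 3 /p/ transparent; 2 /i/ → [+round]; 1 /p/ transparent; word edge.
From /u/ at 8 rightward: 9 /u/ is itself a trigger — this domain ends here.
From /u/ at 8 leftward: 7 /p/ transparent; 6 /a/ → [+round]; 5 /u/ is itself a trigger — this domain ends here.
From /u/ at 9 rightward: word edge.
From /u/ at 9 leftward: 8 /u/ is itself a trigger — this domain ends here.

2 5 6 8 9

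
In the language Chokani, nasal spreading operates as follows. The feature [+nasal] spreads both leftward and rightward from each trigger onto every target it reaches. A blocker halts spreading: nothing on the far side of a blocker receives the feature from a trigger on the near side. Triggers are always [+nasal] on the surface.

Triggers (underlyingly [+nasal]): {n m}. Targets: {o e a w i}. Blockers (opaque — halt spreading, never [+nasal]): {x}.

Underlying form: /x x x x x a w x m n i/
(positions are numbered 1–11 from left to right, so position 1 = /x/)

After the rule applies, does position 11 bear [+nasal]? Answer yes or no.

yes

From /m/ at 9 rightward: 10 /n/ is itself a trigger — this domain ends here.
From /m/ at 9 leftward: 8 /x/ blocks.
From /n/ at 10 rightward: 11 /i/ → [+nasal]; word edge.
From /n/ at 10 leftward: 9 /m/ is itself a trigger — this domain ends here.
Targets with no active source: positions 6 7 stay [-nasal].
[+nasal] positions on the surface: 9 10 11.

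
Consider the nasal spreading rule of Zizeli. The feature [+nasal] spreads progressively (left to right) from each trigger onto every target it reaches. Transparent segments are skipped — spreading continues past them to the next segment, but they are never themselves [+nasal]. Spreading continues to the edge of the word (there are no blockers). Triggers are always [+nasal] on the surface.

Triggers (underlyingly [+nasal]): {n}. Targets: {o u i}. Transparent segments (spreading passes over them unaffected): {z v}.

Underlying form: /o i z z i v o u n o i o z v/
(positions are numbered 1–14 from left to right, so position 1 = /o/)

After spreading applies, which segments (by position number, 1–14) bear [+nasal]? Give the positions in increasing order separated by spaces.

From /n/ at 9 rightward: 10 /o/ → [+nasal]; 11 /i/ → [+nasal]; 12 /o/ → [+nasal]; 13 /z/ transparent; 14 /v/ transparent; word edge.
Targets with no active source: positions 1 2 5 7 8 stay [-nasal].

9 10 11 12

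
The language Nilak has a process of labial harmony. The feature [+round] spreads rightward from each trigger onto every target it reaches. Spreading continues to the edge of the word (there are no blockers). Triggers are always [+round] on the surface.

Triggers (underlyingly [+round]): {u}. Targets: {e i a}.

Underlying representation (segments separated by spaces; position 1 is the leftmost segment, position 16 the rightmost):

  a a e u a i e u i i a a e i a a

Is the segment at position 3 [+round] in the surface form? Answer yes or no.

From /u/ at 4 rightward: 5 /a/ → [+round]; 6 /i/ → [+round]; 7 /e/ → [+round]; 8 /u/ is itself a trigger — this domain ends here.
From /u/ at 8 rightward: 9 /i/ → [+round]; 10 /i/ → [+round]; 11 /a/ → [+round]; 12 /a/ → [+round]; 13 /e/ → [+round]; 14 /i/ → [+round]; 15 /a/ → [+round]; 16 /a/ → [+round]; word edge.
Targets with no active source: positions 1 2 3 stay [-round].
[+round] positions on the surface: 4 5 6 7 8 9 10 11 12 13 14 15 16.

no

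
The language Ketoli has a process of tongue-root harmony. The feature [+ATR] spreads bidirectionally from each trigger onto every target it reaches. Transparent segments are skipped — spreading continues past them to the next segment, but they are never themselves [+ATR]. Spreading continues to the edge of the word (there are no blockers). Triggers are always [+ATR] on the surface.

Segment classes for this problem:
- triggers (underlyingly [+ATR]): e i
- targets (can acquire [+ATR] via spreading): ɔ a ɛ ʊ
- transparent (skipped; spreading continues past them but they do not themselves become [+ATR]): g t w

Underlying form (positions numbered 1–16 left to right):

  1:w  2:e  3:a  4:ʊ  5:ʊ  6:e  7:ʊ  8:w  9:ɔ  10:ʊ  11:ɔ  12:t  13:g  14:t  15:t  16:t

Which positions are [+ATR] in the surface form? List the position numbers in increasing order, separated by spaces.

From /e/ at 2 rightward: 3 /a/ → [+ATR]; 4 /ʊ/ → [+ATR]; 5 /ʊ/ → [+ATR]; 6 /e/ is itself a trigger — this domain ends here.
From /e/ at 2 leftward: 1 /w/ transparent; word edge.
From /e/ at 6 rightward: 7 /ʊ/ → [+ATR]; 8 /w/ transparent; 9 /ɔ/ → [+ATR]; 10 /ʊ/ → [+ATR]; 11 /ɔ/ → [+ATR]; 12 /t/ transparent; 13 /g/ transparent; 14 /t/ transparent; 15 /t/ transparent; 16 /t/ transparent; word edge.
From /e/ at 6 leftward: 5 /ʊ/ → [+ATR]; 4 /ʊ/ → [+ATR]; 3 /a/ → [+ATR]; 2 /e/ is itself a trigger — this domain ends here.

2 3 4 5 6 7 9 10 11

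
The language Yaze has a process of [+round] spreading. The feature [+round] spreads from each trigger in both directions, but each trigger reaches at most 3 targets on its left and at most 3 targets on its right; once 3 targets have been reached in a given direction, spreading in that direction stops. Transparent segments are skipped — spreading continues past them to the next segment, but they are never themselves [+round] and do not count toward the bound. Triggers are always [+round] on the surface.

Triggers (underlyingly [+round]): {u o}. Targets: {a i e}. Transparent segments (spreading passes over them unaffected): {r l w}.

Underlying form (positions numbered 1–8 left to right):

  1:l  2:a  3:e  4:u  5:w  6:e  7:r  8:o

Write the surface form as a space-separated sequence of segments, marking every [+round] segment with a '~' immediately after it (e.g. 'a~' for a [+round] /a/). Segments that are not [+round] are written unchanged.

l a~ e~ u~ w e~ r o~

From /u/ at 4 rightward: 5 /w/ transparent; 6 /e/ → [+round]; 7 /r/ transparent; 8 /o/ is itself a trigger — this domain ends here.
From /u/ at 4 leftward: 3 /e/ → [+round]; 2 /a/ → [+round]; 1 /l/ transparent; word edge.
From /o/ at 8 rightward: word edge.
From /o/ at 8 leftward: 7 /r/ transparent; 6 /e/ → [+round]; 5 /w/ transparent; 4 /u/ is itself a trigger — this domain ends here.
[+round] positions on the surface: 2 3 4 6 8.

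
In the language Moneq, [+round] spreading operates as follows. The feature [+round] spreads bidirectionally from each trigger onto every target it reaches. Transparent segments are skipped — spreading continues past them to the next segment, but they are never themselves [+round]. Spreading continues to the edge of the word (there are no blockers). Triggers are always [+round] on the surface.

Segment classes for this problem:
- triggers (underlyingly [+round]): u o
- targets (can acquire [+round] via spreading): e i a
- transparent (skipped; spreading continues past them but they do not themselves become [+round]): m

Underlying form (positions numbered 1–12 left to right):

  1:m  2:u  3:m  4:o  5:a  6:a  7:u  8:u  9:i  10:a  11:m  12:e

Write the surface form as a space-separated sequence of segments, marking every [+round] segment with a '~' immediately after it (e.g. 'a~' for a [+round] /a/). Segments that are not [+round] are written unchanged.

From /u/ at 2 rightward: 3 /m/ transparent; 4 /o/ is itself a trigger — this domain ends here.
From /u/ at 2 leftward: 1 /m/ transparent; word edge.
From /o/ at 4 rightward: 5 /a/ → [+round]; 6 /a/ → [+round]; 7 /u/ is itself a trigger — this domain ends here.
From /o/ at 4 leftward: 3 /m/ transparent; 2 /u/ is itself a trigger — this domain ends here.
From /u/ at 7 rightward: 8 /u/ is itself a trigger — this domain ends here.
From /u/ at 7 leftward: 6 /a/ → [+round]; 5 /a/ → [+round]; 4 /o/ is itself a trigger — this domain ends here.
From /u/ at 8 rightward: 9 /i/ → [+round]; 10 /a/ → [+round]; 11 /m/ transparent; 12 /e/ → [+round]; word edge.
From /u/ at 8 leftward: 7 /u/ is itself a trigger — this domain ends here.
[+round] positions on the surface: 2 4 5 6 7 8 9 10 12.

m u~ m o~ a~ a~ u~ u~ i~ a~ m e~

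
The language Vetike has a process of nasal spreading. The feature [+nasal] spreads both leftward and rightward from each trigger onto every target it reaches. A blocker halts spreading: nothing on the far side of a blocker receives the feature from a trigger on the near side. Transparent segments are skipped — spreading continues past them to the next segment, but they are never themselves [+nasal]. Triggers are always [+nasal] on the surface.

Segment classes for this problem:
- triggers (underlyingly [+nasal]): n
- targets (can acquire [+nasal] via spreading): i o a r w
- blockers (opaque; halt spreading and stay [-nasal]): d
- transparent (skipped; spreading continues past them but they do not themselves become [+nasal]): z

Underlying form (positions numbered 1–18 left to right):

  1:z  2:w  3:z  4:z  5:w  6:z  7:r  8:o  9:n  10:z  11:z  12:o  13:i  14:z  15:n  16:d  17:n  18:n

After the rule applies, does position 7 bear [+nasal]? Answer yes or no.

From /n/ at 9 rightward: 10 /z/ transparent; 11 /z/ transparent; 12 /o/ → [+nasal]; 13 /i/ → [+nasal]; 14 /z/ transparent; 15 /n/ is itself a trigger — this domain ends here.
From /n/ at 9 leftward: 8 /o/ → [+nasal]; 7 /r/ → [+nasal]; 6 /z/ transparent; 5 /w/ → [+nasal]; 4 /z/ transparent; 3 /z/ transparent; 2 /w/ → [+nasal]; 1 /z/ transparent; word edge.
From /n/ at 15 rightward: 16 /d/ blocks.
From /n/ at 15 leftward: 14 /z/ transparent; 13 /i/ → [+nasal]; 12 /o/ → [+nasal]; 11 /z/ transparent; 10 /z/ transparent; 9 /n/ is itself a trigger — this domain ends here.
From /n/ at 17 rightward: 18 /n/ is itself a trigger — this domain ends here.
From /n/ at 17 leftward: 16 /d/ blocks.
From /n/ at 18 rightward: word edge.
From /n/ at 18 leftward: 17 /n/ is itself a trigger — this domain ends here.
[+nasal] positions on the surface: 2 5 7 8 9 12 13 15 17 18.

yes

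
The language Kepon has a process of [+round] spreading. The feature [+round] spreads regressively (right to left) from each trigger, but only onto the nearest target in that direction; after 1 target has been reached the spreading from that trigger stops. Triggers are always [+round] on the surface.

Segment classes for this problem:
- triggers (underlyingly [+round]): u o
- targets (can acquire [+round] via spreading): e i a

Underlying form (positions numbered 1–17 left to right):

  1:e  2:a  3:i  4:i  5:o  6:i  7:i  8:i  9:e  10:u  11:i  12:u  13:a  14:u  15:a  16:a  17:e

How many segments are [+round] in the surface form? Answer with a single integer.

From /o/ at 5 leftward: 4 /i/ → [+round]; bound reached.
From /u/ at 10 leftward: 9 /e/ → [+round]; bound reached.
From /u/ at 12 leftward: 11 /i/ → [+round]; bound reached.
From /u/ at 14 leftward: 13 /a/ → [+round]; bound reached.
Targets with no active source: positions 1 2 3 6 7 8 15 16 17 stay [-round].
[+round] positions on the surface: 4 5 9 10 11 12 13 14.

8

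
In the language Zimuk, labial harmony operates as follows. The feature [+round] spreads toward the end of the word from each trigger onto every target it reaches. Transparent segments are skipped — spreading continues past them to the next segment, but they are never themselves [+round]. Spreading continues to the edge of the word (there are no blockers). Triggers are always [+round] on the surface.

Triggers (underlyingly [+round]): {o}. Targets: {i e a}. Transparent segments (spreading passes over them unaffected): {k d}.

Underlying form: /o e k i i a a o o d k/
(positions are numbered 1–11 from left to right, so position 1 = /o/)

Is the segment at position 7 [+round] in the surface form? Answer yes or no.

yes

From /o/ at 1 rightward: 2 /e/ → [+round]; 3 /k/ transparent; 4 /i/ → [+round]; 5 /i/ → [+round]; 6 /a/ → [+round]; 7 /a/ → [+round]; 8 /o/ is itself a trigger — this domain ends here.
From /o/ at 8 rightward: 9 /o/ is itself a trigger — this domain ends here.
From /o/ at 9 rightward: 10 /d/ transparent; 11 /k/ transparent; word edge.
[+round] positions on the surface: 1 2 4 5 6 7 8 9.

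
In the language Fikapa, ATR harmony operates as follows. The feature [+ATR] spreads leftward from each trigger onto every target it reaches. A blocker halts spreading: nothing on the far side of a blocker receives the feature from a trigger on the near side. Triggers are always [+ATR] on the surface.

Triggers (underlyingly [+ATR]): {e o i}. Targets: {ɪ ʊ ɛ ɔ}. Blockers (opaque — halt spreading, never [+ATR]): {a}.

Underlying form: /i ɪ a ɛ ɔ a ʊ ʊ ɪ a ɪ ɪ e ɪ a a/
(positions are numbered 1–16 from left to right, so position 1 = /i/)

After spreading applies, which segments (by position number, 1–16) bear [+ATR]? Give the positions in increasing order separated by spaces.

1 11 12 13

From /i/ at 1 leftward: word edge.
From /e/ at 13 leftward: 12 /ɪ/ → [+ATR]; 11 /ɪ/ → [+ATR]; 10 /a/ blocks.
Targets with no active source: positions 2 4 5 7 8 9 14 stay [-ATR].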